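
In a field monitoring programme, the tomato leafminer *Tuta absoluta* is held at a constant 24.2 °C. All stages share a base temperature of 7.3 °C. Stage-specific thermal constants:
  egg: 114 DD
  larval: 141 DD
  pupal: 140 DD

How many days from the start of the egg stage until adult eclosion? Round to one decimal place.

23.4 days

Daily accumulation at 24.2 °C = 24.2 − 7.3 = 16.9 DD/day.
Total K = 114 + 141 + 140 = 395 DD.
Total duration = 395 / 16.9 = 23.373 ≈ 23.4 days.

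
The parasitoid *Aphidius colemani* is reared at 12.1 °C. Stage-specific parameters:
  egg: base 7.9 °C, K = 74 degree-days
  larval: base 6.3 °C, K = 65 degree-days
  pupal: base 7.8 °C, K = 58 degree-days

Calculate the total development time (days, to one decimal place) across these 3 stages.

egg: 74 / (12.1 − 7.9) = 74 / 4.2 = 17.619 d.
larval: 65 / (12.1 − 6.3) = 65 / 5.8 = 11.207 d.
pupal: 58 / (12.1 − 7.8) = 58 / 4.3 = 13.488 d.
Sum = 42.314 ≈ 42.3 days.

42.3 days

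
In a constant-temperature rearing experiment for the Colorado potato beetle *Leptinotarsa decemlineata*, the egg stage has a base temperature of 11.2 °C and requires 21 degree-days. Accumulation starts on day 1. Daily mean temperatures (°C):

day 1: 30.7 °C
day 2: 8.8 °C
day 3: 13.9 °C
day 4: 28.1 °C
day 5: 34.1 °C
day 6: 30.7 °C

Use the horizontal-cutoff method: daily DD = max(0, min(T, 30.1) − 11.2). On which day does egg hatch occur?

Daily DD above 11.2 °C (capped at 18.9): 18.9, 0.0, 2.7, 16.9, 18.9, 18.9.
Cumulative: 18.9, 18.9, 21.6, 38.5, 57.4, 76.3.
The total first reaches 21 DD on day 3.

day 3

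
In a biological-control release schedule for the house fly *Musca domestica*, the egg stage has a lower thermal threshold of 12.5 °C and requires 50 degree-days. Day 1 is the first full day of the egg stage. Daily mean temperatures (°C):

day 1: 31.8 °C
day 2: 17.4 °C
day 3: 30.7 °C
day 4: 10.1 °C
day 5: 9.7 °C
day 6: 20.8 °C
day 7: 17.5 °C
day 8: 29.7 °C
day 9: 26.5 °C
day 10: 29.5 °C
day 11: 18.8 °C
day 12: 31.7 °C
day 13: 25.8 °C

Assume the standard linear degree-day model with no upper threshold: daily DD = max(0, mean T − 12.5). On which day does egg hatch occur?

day 6

Daily DD above 12.5 °C: 19.3, 4.9, 18.2, 0.0, 0.0, 8.3, 5.0, 17.2, 14.0, 17.0, 6.3, 19.2, 13.3.
Cumulative: 19.3, 24.2, 42.4, 42.4, 42.4, 50.7, 55.7, 72.9, 86.9, 103.9, 110.2, 129.4, 142.7.
The total first reaches 50 DD on day 6.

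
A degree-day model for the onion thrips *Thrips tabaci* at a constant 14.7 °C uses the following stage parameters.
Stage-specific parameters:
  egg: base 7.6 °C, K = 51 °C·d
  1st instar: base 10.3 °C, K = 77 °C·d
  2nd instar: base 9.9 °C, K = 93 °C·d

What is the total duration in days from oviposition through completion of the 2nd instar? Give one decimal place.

egg: 51 / (14.7 − 7.6) = 51 / 7.1 = 7.183 d.
1st instar: 77 / (14.7 − 10.3) = 77 / 4.4 = 17.500 d.
2nd instar: 93 / (14.7 − 9.9) = 93 / 4.8 = 19.375 d.
Sum = 44.058 ≈ 44.1 days.

44.1 days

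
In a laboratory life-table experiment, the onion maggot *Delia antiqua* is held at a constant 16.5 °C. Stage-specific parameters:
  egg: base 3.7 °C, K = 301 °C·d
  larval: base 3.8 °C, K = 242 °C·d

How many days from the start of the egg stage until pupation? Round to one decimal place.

egg: 301 / (16.5 − 3.7) = 301 / 12.8 = 23.516 d.
larval: 242 / (16.5 − 3.8) = 242 / 12.7 = 19.055 d.
Sum = 42.571 ≈ 42.6 days.

42.6 days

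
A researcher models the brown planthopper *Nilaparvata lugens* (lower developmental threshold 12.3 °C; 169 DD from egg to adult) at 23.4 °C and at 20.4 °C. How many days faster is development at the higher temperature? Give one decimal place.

At 23.4 °C: 169 / (23.4 − 12.3) = 169 / 11.1 = 15.225 d.
At 20.4 °C: 169 / (20.4 − 12.3) = 169 / 8.1 = 20.864 d.
Difference = |15.225 − 20.864| = 5.639 ≈ 5.6 days.

5.6 days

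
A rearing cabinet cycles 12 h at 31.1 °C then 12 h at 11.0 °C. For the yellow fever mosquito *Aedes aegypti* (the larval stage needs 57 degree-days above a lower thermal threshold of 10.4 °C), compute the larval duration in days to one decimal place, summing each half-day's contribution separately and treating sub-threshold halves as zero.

5.4 days

Day half: max(0, 31.1 − 10.4) × 0.5 = 20.7 × 0.5 = 10.35 DD.
Night half: max(0, 11.0 − 10.4) × 0.5 = 0.6 × 0.5 = 0.30 DD.
Per 24 h: 10.65 DD/day.
Duration = 57 / 10.65 = 5.352 ≈ 5.4 days.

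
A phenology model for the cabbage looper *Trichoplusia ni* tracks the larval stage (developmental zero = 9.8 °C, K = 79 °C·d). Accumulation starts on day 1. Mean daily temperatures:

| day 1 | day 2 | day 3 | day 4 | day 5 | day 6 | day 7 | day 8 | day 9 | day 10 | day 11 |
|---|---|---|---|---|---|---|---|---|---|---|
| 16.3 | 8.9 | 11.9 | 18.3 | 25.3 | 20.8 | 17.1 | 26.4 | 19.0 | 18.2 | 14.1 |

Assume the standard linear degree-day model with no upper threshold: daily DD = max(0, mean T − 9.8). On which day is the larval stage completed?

Daily DD above 9.8 °C: 6.5, 0.0, 2.1, 8.5, 15.5, 11.0, 7.3, 16.6, 9.2, 8.4, 4.3.
Cumulative: 6.5, 6.5, 8.6, 17.1, 32.6, 43.6, 50.9, 67.5, 76.7, 85.1, 89.4.
The total first reaches 79 DD on day 10.

day 10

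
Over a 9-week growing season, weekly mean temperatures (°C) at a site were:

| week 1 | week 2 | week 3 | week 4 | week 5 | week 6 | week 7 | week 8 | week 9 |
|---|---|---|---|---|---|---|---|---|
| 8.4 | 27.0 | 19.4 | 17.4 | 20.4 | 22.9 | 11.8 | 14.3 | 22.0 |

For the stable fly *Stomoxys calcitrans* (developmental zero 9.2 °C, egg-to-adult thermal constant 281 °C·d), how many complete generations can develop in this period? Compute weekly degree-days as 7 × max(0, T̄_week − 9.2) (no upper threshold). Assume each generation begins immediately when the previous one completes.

Weekly DD (7 × max(0, T̄ − 9.2)): 0.0, 124.6, 71.4, 57.4, 78.4, 95.9, 18.2, 35.7, 89.6.
Season total = 571.2 DD.
Complete generations = ⌊571.2 / 281⌋ = 2.

2 generations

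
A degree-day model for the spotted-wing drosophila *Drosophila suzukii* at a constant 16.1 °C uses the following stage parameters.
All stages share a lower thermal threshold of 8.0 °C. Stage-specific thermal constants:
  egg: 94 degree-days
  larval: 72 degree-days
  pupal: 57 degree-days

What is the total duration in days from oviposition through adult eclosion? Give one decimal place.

Daily accumulation at 16.1 °C = 16.1 − 8.0 = 8.1 DD/day.
Total K = 94 + 72 + 57 = 223 DD.
Total duration = 223 / 8.1 = 27.531 ≈ 27.5 days.

27.5 days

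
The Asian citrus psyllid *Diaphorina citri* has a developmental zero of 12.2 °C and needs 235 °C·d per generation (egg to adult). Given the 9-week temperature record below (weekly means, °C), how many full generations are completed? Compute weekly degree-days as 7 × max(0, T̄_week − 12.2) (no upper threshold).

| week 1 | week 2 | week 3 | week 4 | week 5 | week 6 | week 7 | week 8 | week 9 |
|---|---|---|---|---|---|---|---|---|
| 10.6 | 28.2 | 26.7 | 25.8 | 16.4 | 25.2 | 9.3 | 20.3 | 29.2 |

2 generations

Weekly DD (7 × max(0, T̄ − 12.2)): 0.0, 112.0, 101.5, 95.2, 29.4, 91.0, 0.0, 56.7, 119.0.
Season total = 604.8 DD.
Complete generations = ⌊604.8 / 235⌋ = 2.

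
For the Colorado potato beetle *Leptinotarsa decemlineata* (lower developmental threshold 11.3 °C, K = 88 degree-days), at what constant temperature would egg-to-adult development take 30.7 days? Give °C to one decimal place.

Required daily accumulation = 88 / 30.7 = 2.866 DD/day.
T = T_base + 2.866 = 11.3 + 2.866 = 14.166 ≈ 14.2 °C.

14.2 °C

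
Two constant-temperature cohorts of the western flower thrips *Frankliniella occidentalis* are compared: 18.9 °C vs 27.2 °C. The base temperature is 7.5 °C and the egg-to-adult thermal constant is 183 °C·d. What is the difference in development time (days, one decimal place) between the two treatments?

At 18.9 °C: 183 / (18.9 − 7.5) = 183 / 11.4 = 16.053 d.
At 27.2 °C: 183 / (27.2 − 7.5) = 183 / 19.7 = 9.289 d.
Difference = |16.053 − 9.289| = 6.763 ≈ 6.8 days.

6.8 days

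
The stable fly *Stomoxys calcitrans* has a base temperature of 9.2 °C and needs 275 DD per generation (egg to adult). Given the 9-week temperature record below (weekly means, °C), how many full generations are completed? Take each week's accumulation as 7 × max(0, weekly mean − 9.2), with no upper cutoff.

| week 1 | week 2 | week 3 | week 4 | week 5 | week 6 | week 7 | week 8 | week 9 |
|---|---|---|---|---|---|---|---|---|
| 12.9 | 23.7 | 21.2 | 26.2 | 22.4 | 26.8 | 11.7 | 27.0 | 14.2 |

Weekly DD (7 × max(0, T̄ − 9.2)): 25.9, 101.5, 84.0, 119.0, 92.4, 123.2, 17.5, 124.6, 35.0.
Season total = 723.1 DD.
Complete generations = ⌊723.1 / 275⌋ = 2.

2 generations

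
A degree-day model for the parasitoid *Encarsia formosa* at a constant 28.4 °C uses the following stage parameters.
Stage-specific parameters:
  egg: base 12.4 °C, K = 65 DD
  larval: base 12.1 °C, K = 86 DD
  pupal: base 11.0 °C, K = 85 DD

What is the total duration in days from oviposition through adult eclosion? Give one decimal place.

14.2 days

egg: 65 / (28.4 − 12.4) = 65 / 16.0 = 4.063 d.
larval: 86 / (28.4 − 12.1) = 86 / 16.3 = 5.276 d.
pupal: 85 / (28.4 − 11.0) = 85 / 17.4 = 4.885 d.
Sum = 14.224 ≈ 14.2 days.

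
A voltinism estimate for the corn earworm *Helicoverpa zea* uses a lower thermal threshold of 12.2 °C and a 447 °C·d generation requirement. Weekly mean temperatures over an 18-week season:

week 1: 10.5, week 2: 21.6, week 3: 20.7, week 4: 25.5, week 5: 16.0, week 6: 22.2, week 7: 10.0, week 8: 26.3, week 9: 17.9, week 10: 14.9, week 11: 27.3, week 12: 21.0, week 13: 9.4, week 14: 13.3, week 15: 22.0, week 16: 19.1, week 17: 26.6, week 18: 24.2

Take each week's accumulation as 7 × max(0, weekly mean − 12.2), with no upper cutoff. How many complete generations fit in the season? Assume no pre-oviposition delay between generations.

2 generations

Weekly DD (7 × max(0, T̄ − 12.2)): 0.0, 65.8, 59.5, 93.1, 26.6, 70.0, 0.0, 98.7, 39.9, 18.9, 105.7, 61.6, 0.0, 7.7, 68.6, 48.3, 100.8, 84.0.
Season total = 949.2 DD.
Complete generations = ⌊949.2 / 447⌋ = 2.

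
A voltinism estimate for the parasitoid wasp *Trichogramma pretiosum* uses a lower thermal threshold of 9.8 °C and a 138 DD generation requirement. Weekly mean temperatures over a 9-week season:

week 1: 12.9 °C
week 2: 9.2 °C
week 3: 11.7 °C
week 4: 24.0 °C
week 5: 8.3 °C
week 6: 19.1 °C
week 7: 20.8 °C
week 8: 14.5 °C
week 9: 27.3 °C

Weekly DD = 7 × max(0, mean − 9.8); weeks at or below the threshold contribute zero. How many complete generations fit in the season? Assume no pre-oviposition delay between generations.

3 generations

Weekly DD (7 × max(0, T̄ − 9.8)): 21.7, 0.0, 13.3, 99.4, 0.0, 65.1, 77.0, 32.9, 122.5.
Season total = 431.9 DD.
Complete generations = ⌊431.9 / 138⌋ = 3.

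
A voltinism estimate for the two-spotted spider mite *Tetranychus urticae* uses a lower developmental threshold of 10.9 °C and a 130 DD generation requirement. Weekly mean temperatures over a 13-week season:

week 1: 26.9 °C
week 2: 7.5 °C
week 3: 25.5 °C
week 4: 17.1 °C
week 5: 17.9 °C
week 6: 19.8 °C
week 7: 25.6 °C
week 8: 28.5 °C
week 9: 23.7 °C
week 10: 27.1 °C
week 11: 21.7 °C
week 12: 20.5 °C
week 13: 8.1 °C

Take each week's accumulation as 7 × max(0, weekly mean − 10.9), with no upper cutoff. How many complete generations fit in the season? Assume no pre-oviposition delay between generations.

Weekly DD (7 × max(0, T̄ − 10.9)): 112.0, 0.0, 102.2, 43.4, 49.0, 62.3, 102.9, 123.2, 89.6, 113.4, 75.6, 67.2, 0.0.
Season total = 940.8 DD.
Complete generations = ⌊940.8 / 130⌋ = 7.

7 generations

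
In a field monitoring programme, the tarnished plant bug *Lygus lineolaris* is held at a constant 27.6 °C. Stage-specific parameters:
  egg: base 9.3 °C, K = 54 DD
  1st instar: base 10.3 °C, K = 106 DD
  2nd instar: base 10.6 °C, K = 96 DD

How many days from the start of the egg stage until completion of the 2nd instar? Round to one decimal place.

egg: 54 / (27.6 − 9.3) = 54 / 18.3 = 2.951 d.
1st instar: 106 / (27.6 − 10.3) = 106 / 17.3 = 6.127 d.
2nd instar: 96 / (27.6 − 10.6) = 96 / 17.0 = 5.647 d.
Sum = 14.725 ≈ 14.7 days.

14.7 days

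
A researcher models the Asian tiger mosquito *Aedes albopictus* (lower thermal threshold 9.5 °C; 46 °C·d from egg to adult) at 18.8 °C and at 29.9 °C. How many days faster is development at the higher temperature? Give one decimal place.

2.7 days

At 18.8 °C: 46 / (18.8 − 9.5) = 46 / 9.3 = 4.946 d.
At 29.9 °C: 46 / (29.9 − 9.5) = 46 / 20.4 = 2.255 d.
Difference = |4.946 − 2.255| = 2.691 ≈ 2.7 days.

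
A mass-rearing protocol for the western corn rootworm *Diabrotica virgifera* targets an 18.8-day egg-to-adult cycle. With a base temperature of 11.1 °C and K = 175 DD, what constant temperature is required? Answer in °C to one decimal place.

20.4 °C

Required daily accumulation = 175 / 18.8 = 9.309 DD/day.
T = T_base + 9.309 = 11.1 + 9.309 = 20.409 ≈ 20.4 °C.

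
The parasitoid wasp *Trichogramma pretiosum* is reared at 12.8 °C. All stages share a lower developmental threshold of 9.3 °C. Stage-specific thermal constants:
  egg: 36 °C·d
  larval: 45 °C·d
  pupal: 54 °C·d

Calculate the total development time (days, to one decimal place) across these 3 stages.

Daily accumulation at 12.8 °C = 12.8 − 9.3 = 3.5 DD/day.
Total K = 36 + 45 + 54 = 135 DD.
Total duration = 135 / 3.5 = 38.571 ≈ 38.6 days.

38.6 days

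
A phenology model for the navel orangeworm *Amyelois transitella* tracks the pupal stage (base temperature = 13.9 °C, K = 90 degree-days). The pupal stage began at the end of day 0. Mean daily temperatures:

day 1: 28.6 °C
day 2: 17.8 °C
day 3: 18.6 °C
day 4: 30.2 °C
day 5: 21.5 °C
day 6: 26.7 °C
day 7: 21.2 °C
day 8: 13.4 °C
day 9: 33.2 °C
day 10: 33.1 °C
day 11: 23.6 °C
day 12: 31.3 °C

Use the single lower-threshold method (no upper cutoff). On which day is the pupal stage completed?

Daily DD above 13.9 °C: 14.7, 3.9, 4.7, 16.3, 7.6, 12.8, 7.3, 0.0, 19.3, 19.2, 9.7, 17.4.
Cumulative: 14.7, 18.6, 23.3, 39.6, 47.2, 60.0, 67.3, 67.3, 86.6, 105.8, 115.5, 132.9.
The total first reaches 90 DD on day 10.

day 10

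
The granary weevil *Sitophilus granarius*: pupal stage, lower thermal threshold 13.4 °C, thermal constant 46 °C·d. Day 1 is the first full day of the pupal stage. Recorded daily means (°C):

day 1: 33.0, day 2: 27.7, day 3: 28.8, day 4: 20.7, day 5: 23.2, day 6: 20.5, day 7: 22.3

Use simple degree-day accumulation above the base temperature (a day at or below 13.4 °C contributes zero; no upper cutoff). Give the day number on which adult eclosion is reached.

day 3

Daily DD above 13.4 °C: 19.6, 14.3, 15.4, 7.3, 9.8, 7.1, 8.9.
Cumulative: 19.6, 33.9, 49.3, 56.6, 66.4, 73.5, 82.4.
The total first reaches 46 DD on day 3.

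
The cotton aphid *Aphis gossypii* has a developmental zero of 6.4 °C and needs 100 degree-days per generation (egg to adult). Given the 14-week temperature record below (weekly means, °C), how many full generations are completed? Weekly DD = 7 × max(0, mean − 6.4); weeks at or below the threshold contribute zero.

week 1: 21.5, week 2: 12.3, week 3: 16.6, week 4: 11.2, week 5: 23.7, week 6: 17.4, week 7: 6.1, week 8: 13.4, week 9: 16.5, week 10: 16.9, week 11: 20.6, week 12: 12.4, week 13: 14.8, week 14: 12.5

8 generations

Weekly DD (7 × max(0, T̄ − 6.4)): 105.7, 41.3, 71.4, 33.6, 121.1, 77.0, 0.0, 49.0, 70.7, 73.5, 99.4, 42.0, 58.8, 42.7.
Season total = 886.2 DD.
Complete generations = ⌊886.2 / 100⌋ = 8.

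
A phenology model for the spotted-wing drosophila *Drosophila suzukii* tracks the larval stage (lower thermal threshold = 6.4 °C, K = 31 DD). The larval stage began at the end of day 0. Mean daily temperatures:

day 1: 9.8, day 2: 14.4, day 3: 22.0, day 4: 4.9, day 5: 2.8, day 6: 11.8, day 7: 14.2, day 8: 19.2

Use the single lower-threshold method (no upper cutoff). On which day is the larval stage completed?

Daily DD above 6.4 °C: 3.4, 8.0, 15.6, 0.0, 0.0, 5.4, 7.8, 12.8.
Cumulative: 3.4, 11.4, 27.0, 27.0, 27.0, 32.4, 40.2, 53.0.
The total first reaches 31 DD on day 6.

day 6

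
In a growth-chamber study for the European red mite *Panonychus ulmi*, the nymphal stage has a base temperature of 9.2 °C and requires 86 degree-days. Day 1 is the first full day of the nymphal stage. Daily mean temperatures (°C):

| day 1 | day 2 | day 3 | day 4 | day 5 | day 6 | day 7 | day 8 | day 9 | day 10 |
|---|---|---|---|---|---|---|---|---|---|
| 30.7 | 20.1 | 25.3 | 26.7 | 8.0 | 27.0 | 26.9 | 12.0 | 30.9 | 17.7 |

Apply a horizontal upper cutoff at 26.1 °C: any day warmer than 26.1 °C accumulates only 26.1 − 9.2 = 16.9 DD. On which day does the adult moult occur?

Daily DD above 9.2 °C (capped at 16.9): 16.9, 10.9, 16.1, 16.9, 0.0, 16.9, 16.9, 2.8, 16.9, 8.5.
Cumulative: 16.9, 27.8, 43.9, 60.8, 60.8, 77.7, 94.6, 97.4, 114.3, 122.8.
The total first reaches 86 DD on day 7.

day 7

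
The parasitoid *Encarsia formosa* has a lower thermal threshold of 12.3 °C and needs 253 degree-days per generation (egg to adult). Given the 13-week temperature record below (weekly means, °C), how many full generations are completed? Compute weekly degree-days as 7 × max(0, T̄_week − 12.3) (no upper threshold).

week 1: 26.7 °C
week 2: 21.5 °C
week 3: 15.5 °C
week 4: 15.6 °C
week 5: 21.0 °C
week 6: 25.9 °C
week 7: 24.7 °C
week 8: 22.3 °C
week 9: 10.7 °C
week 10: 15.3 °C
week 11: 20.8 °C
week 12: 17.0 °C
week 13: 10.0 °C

2 generations

Weekly DD (7 × max(0, T̄ − 12.3)): 100.8, 64.4, 22.4, 23.1, 60.9, 95.2, 86.8, 70.0, 0.0, 21.0, 59.5, 32.9, 0.0.
Season total = 637.0 DD.
Complete generations = ⌊637.0 / 253⌋ = 2.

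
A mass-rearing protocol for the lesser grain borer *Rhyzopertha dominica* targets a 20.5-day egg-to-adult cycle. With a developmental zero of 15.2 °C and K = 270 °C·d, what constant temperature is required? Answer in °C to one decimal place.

28.4 °C

Required daily accumulation = 270 / 20.5 = 13.171 DD/day.
T = T_base + 13.171 = 15.2 + 13.171 = 28.371 ≈ 28.4 °C.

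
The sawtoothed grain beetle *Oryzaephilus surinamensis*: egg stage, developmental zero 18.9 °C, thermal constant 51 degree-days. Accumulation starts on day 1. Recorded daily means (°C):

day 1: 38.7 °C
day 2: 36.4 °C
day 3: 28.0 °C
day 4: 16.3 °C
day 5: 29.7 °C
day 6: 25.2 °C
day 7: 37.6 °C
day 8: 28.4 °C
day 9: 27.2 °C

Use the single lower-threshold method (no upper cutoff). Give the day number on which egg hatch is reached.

Daily DD above 18.9 °C: 19.8, 17.5, 9.1, 0.0, 10.8, 6.3, 18.7, 9.5, 8.3.
Cumulative: 19.8, 37.3, 46.4, 46.4, 57.2, 63.5, 82.2, 91.7, 100.0.
The total first reaches 51 DD on day 5.

day 5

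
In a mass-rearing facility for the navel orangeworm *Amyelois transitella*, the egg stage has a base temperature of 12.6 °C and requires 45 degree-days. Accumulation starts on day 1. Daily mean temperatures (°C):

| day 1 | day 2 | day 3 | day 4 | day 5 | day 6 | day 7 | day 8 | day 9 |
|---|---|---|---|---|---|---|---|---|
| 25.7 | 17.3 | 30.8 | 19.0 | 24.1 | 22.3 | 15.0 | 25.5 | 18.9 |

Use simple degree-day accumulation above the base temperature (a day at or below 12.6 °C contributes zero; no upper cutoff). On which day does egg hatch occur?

day 5

Daily DD above 12.6 °C: 13.1, 4.7, 18.2, 6.4, 11.5, 9.7, 2.4, 12.9, 6.3.
Cumulative: 13.1, 17.8, 36.0, 42.4, 53.9, 63.6, 66.0, 78.9, 85.2.
The total first reaches 45 DD on day 5.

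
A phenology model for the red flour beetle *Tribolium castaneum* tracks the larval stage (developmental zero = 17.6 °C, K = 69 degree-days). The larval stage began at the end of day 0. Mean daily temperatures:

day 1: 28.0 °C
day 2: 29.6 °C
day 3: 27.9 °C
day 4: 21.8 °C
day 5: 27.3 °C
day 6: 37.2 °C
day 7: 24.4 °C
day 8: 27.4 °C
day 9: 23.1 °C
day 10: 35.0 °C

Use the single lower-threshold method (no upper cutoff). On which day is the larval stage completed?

Daily DD above 17.6 °C: 10.4, 12.0, 10.3, 4.2, 9.7, 19.6, 6.8, 9.8, 5.5, 17.4.
Cumulative: 10.4, 22.4, 32.7, 36.9, 46.6, 66.2, 73.0, 82.8, 88.3, 105.7.
The total first reaches 69 DD on day 7.

day 7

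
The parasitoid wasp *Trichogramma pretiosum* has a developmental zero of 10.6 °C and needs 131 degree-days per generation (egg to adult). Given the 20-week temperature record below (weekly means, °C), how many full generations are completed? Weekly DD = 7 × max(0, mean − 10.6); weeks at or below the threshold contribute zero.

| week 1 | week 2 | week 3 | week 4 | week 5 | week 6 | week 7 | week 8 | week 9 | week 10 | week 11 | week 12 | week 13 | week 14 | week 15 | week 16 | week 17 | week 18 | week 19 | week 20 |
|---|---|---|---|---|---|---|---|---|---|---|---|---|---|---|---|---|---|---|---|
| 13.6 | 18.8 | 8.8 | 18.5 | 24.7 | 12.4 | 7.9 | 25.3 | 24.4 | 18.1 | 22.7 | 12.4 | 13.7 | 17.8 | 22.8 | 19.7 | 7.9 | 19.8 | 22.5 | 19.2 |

Weekly DD (7 × max(0, T̄ − 10.6)): 21.0, 57.4, 0.0, 55.3, 98.7, 12.6, 0.0, 102.9, 96.6, 52.5, 84.7, 12.6, 21.7, 50.4, 85.4, 63.7, 0.0, 64.4, 83.3, 60.2.
Season total = 1023.4 DD.
Complete generations = ⌊1023.4 / 131⌋ = 7.

7 generations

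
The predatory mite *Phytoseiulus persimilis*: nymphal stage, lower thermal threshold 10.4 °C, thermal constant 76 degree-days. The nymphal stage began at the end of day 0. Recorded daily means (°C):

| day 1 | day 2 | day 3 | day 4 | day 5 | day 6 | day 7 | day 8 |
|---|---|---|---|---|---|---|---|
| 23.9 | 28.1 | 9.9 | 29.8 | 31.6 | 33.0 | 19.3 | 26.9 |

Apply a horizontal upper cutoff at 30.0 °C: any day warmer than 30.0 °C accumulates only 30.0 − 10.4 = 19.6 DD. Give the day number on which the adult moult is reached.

Daily DD above 10.4 °C (capped at 19.6): 13.5, 17.7, 0.0, 19.4, 19.6, 19.6, 8.9, 16.5.
Cumulative: 13.5, 31.2, 31.2, 50.6, 70.2, 89.8, 98.7, 115.2.
The total first reaches 76 DD on day 6.

day 6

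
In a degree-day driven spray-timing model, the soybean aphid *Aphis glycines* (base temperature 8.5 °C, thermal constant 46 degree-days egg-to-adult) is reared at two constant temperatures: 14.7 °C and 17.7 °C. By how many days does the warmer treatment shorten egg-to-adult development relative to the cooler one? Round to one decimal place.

At 14.7 °C: 46 / (14.7 − 8.5) = 46 / 6.2 = 7.419 d.
At 17.7 °C: 46 / (17.7 − 8.5) = 46 / 9.2 = 5.000 d.
Difference = |7.419 − 5.000| = 2.419 ≈ 2.4 days.

2.4 days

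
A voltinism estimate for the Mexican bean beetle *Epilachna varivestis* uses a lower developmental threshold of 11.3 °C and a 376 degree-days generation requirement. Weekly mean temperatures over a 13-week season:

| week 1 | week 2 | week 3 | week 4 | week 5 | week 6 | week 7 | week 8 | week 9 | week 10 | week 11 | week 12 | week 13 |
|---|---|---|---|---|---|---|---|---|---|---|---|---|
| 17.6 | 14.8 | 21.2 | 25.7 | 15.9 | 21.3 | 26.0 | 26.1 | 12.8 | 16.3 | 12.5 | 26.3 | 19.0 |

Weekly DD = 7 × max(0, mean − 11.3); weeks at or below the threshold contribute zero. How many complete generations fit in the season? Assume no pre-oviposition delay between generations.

Weekly DD (7 × max(0, T̄ − 11.3)): 44.1, 24.5, 69.3, 100.8, 32.2, 70.0, 102.9, 103.6, 10.5, 35.0, 8.4, 105.0, 53.9.
Season total = 760.2 DD.
Complete generations = ⌊760.2 / 376⌋ = 2.

2 generations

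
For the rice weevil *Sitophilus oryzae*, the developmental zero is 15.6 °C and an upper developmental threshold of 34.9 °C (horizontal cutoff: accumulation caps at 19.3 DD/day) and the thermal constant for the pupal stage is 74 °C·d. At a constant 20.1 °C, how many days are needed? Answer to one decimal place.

16.4 days

Daily accumulation = 20.1 − 15.6 = 4.5 DD/day.
Duration = 74 / 4.5 = 16.444 ≈ 16.4 days.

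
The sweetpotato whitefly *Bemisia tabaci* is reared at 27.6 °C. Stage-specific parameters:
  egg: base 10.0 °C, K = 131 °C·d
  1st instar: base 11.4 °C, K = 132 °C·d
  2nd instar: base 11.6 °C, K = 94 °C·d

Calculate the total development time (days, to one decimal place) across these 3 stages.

egg: 131 / (27.6 − 10.0) = 131 / 17.6 = 7.443 d.
1st instar: 132 / (27.6 − 11.4) = 132 / 16.2 = 8.148 d.
2nd instar: 94 / (27.6 − 11.6) = 94 / 16.0 = 5.875 d.
Sum = 21.466 ≈ 21.5 days.

21.5 days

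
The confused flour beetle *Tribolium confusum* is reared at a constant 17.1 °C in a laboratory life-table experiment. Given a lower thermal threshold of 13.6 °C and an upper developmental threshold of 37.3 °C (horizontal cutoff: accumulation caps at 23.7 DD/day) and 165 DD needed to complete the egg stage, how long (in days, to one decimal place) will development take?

47.1 days

Daily accumulation = 17.1 − 13.6 = 3.5 DD/day.
Duration = 165 / 3.5 = 47.143 ≈ 47.1 days.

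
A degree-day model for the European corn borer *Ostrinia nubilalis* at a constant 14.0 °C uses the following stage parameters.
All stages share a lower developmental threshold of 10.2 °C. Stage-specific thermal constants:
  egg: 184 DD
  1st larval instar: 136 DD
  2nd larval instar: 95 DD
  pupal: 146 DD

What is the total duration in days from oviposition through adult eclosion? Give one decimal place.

Daily accumulation at 14.0 °C = 14.0 − 10.2 = 3.8 DD/day.
Total K = 184 + 136 + 95 + 146 = 561 DD.
Total duration = 561 / 3.8 = 147.632 ≈ 147.6 days.

147.6 days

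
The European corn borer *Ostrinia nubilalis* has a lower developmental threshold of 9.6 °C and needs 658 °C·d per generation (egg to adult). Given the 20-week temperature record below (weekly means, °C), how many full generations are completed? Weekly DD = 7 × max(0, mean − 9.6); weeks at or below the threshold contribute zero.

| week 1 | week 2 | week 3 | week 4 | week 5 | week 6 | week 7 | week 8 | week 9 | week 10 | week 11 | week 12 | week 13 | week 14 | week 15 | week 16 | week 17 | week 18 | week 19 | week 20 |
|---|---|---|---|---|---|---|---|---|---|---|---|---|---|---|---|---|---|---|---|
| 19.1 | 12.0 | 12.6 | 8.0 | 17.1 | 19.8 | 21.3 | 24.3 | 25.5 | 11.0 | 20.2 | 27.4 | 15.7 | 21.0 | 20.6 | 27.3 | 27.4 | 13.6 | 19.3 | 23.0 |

Weekly DD (7 × max(0, T̄ − 9.6)): 66.5, 16.8, 21.0, 0.0, 52.5, 71.4, 81.9, 102.9, 111.3, 9.8, 74.2, 124.6, 42.7, 79.8, 77.0, 123.9, 124.6, 28.0, 67.9, 93.8.
Season total = 1370.6 DD.
Complete generations = ⌊1370.6 / 658⌋ = 2.

2 generations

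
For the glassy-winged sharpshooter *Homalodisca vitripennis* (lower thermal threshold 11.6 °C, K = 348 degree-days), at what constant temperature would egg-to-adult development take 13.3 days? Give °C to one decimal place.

Required daily accumulation = 348 / 13.3 = 26.165 DD/day.
T = T_base + 26.165 = 11.6 + 26.165 = 37.765 ≈ 37.8 °C.

37.8 °C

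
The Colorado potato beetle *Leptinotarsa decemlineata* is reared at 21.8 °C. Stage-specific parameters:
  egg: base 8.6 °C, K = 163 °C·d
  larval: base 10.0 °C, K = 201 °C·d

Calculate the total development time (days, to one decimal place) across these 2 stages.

egg: 163 / (21.8 − 8.6) = 163 / 13.2 = 12.348 d.
larval: 201 / (21.8 − 10.0) = 201 / 11.8 = 17.034 d.
Sum = 29.382 ≈ 29.4 days.

29.4 days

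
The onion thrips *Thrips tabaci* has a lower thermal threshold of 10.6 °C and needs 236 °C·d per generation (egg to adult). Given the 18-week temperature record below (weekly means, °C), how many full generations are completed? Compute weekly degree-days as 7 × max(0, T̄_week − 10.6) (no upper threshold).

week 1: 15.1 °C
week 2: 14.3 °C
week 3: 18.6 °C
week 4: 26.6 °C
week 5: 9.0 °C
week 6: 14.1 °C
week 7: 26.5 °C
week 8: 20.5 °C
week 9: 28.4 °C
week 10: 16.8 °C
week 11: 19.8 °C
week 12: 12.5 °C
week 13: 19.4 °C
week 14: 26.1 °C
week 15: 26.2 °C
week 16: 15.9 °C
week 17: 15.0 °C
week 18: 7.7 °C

Weekly DD (7 × max(0, T̄ − 10.6)): 31.5, 25.9, 56.0, 112.0, 0.0, 24.5, 111.3, 69.3, 124.6, 43.4, 64.4, 13.3, 61.6, 108.5, 109.2, 37.1, 30.8, 0.0.
Season total = 1023.4 DD.
Complete generations = ⌊1023.4 / 236⌋ = 4.

4 generations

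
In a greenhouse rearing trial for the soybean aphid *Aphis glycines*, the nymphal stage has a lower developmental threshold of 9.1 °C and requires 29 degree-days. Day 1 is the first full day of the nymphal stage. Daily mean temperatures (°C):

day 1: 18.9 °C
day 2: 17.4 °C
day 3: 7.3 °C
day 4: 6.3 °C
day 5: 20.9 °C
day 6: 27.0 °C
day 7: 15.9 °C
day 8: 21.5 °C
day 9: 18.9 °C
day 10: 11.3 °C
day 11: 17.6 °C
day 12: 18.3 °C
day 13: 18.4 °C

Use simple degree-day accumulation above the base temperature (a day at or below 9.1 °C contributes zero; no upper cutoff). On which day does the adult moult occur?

Daily DD above 9.1 °C: 9.8, 8.3, 0.0, 0.0, 11.8, 17.9, 6.8, 12.4, 9.8, 2.2, 8.5, 9.2, 9.3.
Cumulative: 9.8, 18.1, 18.1, 18.1, 29.9, 47.8, 54.6, 67.0, 76.8, 79.0, 87.5, 96.7, 106.0.
The total first reaches 29 DD on day 5.

day 5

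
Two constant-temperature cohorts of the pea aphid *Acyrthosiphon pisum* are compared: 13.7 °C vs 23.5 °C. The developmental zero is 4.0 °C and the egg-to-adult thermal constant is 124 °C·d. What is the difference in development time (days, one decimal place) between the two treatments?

6.4 days

At 13.7 °C: 124 / (13.7 − 4.0) = 124 / 9.7 = 12.784 d.
At 23.5 °C: 124 / (23.5 − 4.0) = 124 / 19.5 = 6.359 d.
Difference = |12.784 − 6.359| = 6.425 ≈ 6.4 days.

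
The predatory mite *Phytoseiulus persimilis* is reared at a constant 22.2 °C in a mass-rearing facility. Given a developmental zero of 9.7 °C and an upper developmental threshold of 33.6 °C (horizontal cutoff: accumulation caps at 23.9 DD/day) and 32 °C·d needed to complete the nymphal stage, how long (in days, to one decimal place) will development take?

2.6 days

Daily accumulation = 22.2 − 9.7 = 12.5 DD/day.
Duration = 32 / 12.5 = 2.560 ≈ 2.6 days.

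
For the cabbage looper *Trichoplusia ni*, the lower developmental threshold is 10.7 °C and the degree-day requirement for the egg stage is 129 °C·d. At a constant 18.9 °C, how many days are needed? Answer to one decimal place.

Daily accumulation = 18.9 − 10.7 = 8.2 DD/day.
Duration = 129 / 8.2 = 15.732 ≈ 15.7 days.

15.7 days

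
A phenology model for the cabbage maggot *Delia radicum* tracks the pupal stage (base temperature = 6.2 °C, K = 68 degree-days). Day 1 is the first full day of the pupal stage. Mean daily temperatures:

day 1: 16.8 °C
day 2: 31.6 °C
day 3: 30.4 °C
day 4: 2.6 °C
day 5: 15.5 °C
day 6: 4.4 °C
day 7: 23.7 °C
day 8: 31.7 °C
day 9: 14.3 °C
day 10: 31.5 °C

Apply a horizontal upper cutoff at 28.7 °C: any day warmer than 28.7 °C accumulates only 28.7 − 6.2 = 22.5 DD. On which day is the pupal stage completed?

Daily DD above 6.2 °C (capped at 22.5): 10.6, 22.5, 22.5, 0.0, 9.3, 0.0, 17.5, 22.5, 8.1, 22.5.
Cumulative: 10.6, 33.1, 55.6, 55.6, 64.9, 64.9, 82.4, 104.9, 113.0, 135.5.
The total first reaches 68 DD on day 7.

day 7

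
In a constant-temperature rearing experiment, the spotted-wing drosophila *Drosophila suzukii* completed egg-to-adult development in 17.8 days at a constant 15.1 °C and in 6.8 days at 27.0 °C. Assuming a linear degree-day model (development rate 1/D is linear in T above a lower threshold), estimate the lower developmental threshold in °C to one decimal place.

7.7 °C

Under the model K = D·(T − T_b), so D₁·(T₁ − T_b) = D₂·(T₂ − T_b).
17.8·(15.1 − T_b) = 6.8·(27.0 − T_b)
T_b = (17.8·15.1 − 6.8·27.0) / (17.8 − 6.8) = 85.18 / 11.0 = 7.744 °C ≈ 7.7 °C.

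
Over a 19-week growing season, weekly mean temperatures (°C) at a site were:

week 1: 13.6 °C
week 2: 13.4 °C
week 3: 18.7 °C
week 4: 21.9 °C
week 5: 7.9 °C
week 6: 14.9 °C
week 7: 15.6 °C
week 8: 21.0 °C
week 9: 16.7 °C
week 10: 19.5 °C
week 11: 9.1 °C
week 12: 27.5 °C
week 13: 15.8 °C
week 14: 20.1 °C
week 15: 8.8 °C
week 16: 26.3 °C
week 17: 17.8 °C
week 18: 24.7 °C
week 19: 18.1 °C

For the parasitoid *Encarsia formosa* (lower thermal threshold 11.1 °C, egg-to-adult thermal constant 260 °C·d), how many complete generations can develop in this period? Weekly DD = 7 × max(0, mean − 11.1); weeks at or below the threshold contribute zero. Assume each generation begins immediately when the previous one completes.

3 generations

Weekly DD (7 × max(0, T̄ − 11.1)): 17.5, 16.1, 53.2, 75.6, 0.0, 26.6, 31.5, 69.3, 39.2, 58.8, 0.0, 114.8, 32.9, 63.0, 0.0, 106.4, 46.9, 95.2, 49.0.
Season total = 896.0 DD.
Complete generations = ⌊896.0 / 260⌋ = 3.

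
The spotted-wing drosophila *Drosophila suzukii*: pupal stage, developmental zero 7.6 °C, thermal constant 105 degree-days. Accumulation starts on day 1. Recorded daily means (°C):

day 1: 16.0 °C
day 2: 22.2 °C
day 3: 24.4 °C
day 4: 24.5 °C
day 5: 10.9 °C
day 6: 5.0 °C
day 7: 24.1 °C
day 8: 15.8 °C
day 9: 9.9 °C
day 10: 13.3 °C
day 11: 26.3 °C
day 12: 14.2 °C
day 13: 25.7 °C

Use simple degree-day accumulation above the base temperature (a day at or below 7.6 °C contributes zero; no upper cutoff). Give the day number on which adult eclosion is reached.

Daily DD above 7.6 °C: 8.4, 14.6, 16.8, 16.9, 3.3, 0.0, 16.5, 8.2, 2.3, 5.7, 18.7, 6.6, 18.1.
Cumulative: 8.4, 23.0, 39.8, 56.7, 60.0, 60.0, 76.5, 84.7, 87.0, 92.7, 111.4, 118.0, 136.1.
The total first reaches 105 DD on day 11.

day 11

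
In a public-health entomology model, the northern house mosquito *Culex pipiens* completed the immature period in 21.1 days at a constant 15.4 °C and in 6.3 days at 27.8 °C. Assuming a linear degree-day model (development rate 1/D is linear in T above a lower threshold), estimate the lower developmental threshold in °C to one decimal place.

10.1 °C

Under the model K = D·(T − T_b), so D₁·(T₁ − T_b) = D₂·(T₂ − T_b).
21.1·(15.4 − T_b) = 6.3·(27.8 − T_b)
T_b = (21.1·15.4 − 6.3·27.8) / (21.1 − 6.3) = 149.80 / 14.8 = 10.122 °C ≈ 10.1 °C.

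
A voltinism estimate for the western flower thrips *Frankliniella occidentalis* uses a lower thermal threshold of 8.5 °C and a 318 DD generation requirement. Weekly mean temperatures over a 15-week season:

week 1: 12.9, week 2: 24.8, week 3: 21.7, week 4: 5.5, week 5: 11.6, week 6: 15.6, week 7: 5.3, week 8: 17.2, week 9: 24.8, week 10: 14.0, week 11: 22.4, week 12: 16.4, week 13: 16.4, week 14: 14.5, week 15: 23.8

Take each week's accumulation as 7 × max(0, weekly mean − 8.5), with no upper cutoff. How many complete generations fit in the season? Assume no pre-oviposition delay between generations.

Weekly DD (7 × max(0, T̄ − 8.5)): 30.8, 114.1, 92.4, 0.0, 21.7, 49.7, 0.0, 60.9, 114.1, 38.5, 97.3, 55.3, 55.3, 42.0, 107.1.
Season total = 879.2 DD.
Complete generations = ⌊879.2 / 318⌋ = 2.

2 generations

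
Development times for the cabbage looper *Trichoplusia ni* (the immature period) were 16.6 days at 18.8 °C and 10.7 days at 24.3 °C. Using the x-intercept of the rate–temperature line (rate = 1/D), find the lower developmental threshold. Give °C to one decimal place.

Under the model K = D·(T − T_b), so D₁·(T₁ − T_b) = D₂·(T₂ − T_b).
16.6·(18.8 − T_b) = 10.7·(24.3 − T_b)
T_b = (16.6·18.8 − 10.7·24.3) / (16.6 − 10.7) = 52.07 / 5.9 = 8.825 °C ≈ 8.8 °C.

8.8 °C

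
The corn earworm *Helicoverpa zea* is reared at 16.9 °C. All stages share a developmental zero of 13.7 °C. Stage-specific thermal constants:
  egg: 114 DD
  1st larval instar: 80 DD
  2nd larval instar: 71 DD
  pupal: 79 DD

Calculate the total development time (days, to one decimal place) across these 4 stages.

107.5 days

Daily accumulation at 16.9 °C = 16.9 − 13.7 = 3.2 DD/day.
Total K = 114 + 80 + 71 + 79 = 344 DD.
Total duration = 344 / 3.2 = 107.500 ≈ 107.5 days.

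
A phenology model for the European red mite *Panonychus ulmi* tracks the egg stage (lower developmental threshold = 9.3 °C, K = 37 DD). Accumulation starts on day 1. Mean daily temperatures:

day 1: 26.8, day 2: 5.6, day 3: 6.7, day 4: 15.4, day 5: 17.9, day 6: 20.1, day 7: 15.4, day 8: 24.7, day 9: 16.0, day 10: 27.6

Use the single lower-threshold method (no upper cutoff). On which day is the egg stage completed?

day 6

Daily DD above 9.3 °C: 17.5, 0.0, 0.0, 6.1, 8.6, 10.8, 6.1, 15.4, 6.7, 18.3.
Cumulative: 17.5, 17.5, 17.5, 23.6, 32.2, 43.0, 49.1, 64.5, 71.2, 89.5.
The total first reaches 37 DD on day 6.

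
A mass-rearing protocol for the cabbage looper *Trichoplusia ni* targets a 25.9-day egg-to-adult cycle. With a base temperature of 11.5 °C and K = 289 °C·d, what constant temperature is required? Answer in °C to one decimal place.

Required daily accumulation = 289 / 25.9 = 11.158 DD/day.
T = T_base + 11.158 = 11.5 + 11.158 = 22.658 ≈ 22.7 °C.

22.7 °C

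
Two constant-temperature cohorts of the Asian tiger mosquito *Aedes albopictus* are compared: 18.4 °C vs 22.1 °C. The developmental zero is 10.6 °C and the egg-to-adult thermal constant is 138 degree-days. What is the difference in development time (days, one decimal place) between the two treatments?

5.7 days

At 18.4 °C: 138 / (18.4 − 10.6) = 138 / 7.8 = 17.692 d.
At 22.1 °C: 138 / (22.1 − 10.6) = 138 / 11.5 = 12.000 d.
Difference = |17.692 − 12.000| = 5.692 ≈ 5.7 days.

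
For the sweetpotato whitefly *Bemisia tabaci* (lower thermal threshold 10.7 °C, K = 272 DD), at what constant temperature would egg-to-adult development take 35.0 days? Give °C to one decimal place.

18.5 °C

Required daily accumulation = 272 / 35.0 = 7.771 DD/day.
T = T_base + 7.771 = 10.7 + 7.771 = 18.471 ≈ 18.5 °C.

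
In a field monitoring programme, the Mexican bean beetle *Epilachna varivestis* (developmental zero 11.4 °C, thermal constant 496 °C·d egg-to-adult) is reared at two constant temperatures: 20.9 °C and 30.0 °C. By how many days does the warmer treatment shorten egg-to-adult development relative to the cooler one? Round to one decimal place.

At 20.9 °C: 496 / (20.9 − 11.4) = 496 / 9.5 = 52.211 d.
At 30.0 °C: 496 / (30.0 − 11.4) = 496 / 18.6 = 26.667 d.
Difference = |52.211 − 26.667| = 25.544 ≈ 25.5 days.

25.5 days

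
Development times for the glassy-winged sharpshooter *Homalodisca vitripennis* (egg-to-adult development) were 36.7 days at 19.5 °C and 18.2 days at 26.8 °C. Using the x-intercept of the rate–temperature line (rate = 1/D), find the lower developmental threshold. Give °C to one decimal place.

Linear rate model ⇒ the product D·(T − T_b) is constant across temperatures.
36.7·(19.5 − T_b) = 18.2·(26.8 − T_b)
T_b = (36.7·19.5 − 18.2·26.8) / (36.7 − 18.2) = 227.89 / 18.5 = 12.318 °C ≈ 12.3 °C.

12.3 °C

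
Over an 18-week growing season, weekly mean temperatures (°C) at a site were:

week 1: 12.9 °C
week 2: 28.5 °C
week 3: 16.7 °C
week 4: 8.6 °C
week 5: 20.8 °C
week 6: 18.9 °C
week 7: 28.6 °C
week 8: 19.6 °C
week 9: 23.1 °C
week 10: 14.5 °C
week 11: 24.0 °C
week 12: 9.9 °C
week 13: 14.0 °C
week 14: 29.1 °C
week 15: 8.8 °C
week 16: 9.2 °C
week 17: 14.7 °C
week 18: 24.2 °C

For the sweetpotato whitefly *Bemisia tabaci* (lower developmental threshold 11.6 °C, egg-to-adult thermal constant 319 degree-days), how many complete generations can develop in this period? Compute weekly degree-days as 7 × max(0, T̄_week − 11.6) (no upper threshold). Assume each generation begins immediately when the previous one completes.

Weekly DD (7 × max(0, T̄ − 11.6)): 9.1, 118.3, 35.7, 0.0, 64.4, 51.1, 119.0, 56.0, 80.5, 20.3, 86.8, 0.0, 16.8, 122.5, 0.0, 0.0, 21.7, 88.2.
Season total = 890.4 DD.
Complete generations = ⌊890.4 / 319⌋ = 2.

2 generations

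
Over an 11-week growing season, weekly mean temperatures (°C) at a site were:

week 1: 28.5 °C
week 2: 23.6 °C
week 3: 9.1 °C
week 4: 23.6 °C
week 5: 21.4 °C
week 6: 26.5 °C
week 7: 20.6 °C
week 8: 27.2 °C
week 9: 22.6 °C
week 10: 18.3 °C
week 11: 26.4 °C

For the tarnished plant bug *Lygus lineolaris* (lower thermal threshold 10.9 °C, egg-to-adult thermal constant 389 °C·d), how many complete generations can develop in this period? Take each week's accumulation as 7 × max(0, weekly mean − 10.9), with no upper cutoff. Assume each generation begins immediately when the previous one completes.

Weekly DD (7 × max(0, T̄ − 10.9)): 123.2, 88.9, 0.0, 88.9, 73.5, 109.2, 67.9, 114.1, 81.9, 51.8, 108.5.
Season total = 907.9 DD.
Complete generations = ⌊907.9 / 389⌋ = 2.

2 generations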